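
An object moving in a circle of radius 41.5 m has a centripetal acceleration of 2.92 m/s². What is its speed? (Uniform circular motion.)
v = √(a_c × r) = √(2.92 × 41.5) = 11.01 m/s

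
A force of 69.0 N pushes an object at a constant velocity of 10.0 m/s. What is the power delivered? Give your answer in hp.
P = Fv = 69 N × 10 m/s = 690 W = 0.9253 hp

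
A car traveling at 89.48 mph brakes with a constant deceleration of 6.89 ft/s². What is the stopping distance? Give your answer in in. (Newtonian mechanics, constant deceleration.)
d = v₀² / (2a) (with unit conversion) = 15000.0 in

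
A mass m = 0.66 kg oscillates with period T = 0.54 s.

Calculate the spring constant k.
T = 2π√(m/k) → k = m(2π/T)² = 0.66×(2π/0.54)² = 89.35 N/m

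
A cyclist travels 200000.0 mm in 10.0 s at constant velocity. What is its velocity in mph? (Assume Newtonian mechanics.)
v = d/t (with unit conversion) = 44.74 mph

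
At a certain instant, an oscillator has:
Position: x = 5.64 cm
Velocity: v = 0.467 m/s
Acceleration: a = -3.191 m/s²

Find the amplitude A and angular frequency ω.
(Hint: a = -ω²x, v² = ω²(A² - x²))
a = −ω²x → ω = √(|a|/x) = √(3.191/0.0564) = 7.522 rad/s
v² = ω²(A² − x²) → A = √(x² + v²/ω²) = √(0.0564² + 0.467²/7.522²) = 0.08388 m = 8.388 cm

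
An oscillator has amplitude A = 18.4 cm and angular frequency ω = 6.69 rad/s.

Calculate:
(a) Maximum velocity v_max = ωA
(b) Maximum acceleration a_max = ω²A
v_max = ωA = 6.69×0.184 = 1.231 m/s
a_max = ω²A = 6.69²×0.184 = 8.235 m/s²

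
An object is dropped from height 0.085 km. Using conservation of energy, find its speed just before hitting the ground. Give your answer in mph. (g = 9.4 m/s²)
mgh = ½mv² → v = √(2gh) = √(2×9.4×85) = 39.97 m/s = 89.42 mph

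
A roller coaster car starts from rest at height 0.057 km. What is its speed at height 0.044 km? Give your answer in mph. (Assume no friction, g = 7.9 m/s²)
mgh₁ = ½mv₂² + mgh₂ → v₂ = √(2g(h₁−h₂)) = √(2×7.9×(57−44)) = 14.33 m/s = 32.06 mph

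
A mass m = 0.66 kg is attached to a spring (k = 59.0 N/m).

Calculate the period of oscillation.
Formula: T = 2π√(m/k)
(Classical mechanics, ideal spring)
T = 2π√(m/k) = 2π√(0.66/59.0) = 0.6645 s; f = 1/T = 1.505 Hz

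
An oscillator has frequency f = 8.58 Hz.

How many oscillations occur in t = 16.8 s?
n = f×t = 8.58×16.8 = 144.1 oscillations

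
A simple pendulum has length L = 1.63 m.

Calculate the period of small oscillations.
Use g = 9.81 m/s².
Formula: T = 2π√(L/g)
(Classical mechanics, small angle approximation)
T = 2π√(L/g) = 2π√(1.63/9.81) = 2.561 s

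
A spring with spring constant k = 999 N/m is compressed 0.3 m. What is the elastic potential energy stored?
PE = ½kx² = ½×999×0.3² = 44.95 J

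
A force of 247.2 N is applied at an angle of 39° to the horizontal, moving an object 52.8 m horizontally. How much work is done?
W = Fd cosθ = 247.2×52.8×cos(39°) = 10143.0 J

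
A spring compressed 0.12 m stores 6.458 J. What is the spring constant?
PE = ½kx² → k = 2PE/x² = 2×6.458/0.12² = 896.9 N/m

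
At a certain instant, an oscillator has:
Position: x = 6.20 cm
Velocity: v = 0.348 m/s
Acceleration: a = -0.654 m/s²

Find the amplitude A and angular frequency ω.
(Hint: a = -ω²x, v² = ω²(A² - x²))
a = −ω²x → ω = √(|a|/x) = √(0.654/0.062) = 3.248 rad/s
v² = ω²(A² − x²) → A = √(x² + v²/ω²) = √(0.062² + 0.348²/3.248²) = 0.1238 m = 12.38 cm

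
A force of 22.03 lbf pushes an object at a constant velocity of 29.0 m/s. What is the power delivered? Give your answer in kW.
P = Fv = 97.99 N × 29 m/s = 2842 W = 2.842 kW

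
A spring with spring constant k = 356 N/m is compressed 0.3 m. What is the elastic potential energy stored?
PE = ½kx² = ½×356×0.3² = 16.02 J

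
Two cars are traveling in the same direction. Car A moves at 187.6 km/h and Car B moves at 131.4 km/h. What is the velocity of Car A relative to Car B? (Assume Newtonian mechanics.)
v_rel = v_A - v_B = 187.6 - 131.4 = 56.2 km/h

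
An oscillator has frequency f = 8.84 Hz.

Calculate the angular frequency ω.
ω = 2πf = 2π×8.84 = 55.54 rad/s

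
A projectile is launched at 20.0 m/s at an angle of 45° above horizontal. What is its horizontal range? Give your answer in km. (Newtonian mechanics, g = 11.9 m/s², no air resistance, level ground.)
R = v₀² sin(2θ) / g (with unit conversion) = 0.03361 km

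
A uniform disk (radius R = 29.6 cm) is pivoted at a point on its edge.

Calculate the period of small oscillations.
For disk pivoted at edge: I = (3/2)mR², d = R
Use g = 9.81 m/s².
I/m = (3/2)R² = 0.1314 m²; d = R = 0.296 m
T = 2π√((3/2)R²/(gR)) = 2π√(3R/(2g)) = 1.337 s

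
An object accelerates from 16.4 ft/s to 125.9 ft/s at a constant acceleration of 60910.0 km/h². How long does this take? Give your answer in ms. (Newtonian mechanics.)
t = (v - v₀)/a (with unit conversion) = 7101.0 ms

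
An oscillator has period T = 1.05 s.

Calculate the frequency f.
f = 1/T = 1/1.05 = 0.9524 Hz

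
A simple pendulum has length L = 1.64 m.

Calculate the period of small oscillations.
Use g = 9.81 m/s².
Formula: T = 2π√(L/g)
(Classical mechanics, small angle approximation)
T = 2π√(L/g) = 2π√(1.64/9.81) = 2.569 s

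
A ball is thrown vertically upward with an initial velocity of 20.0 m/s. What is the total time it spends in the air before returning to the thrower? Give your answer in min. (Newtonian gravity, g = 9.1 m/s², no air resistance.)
t_total = 2v₀/g (with unit conversion) = 0.07326 min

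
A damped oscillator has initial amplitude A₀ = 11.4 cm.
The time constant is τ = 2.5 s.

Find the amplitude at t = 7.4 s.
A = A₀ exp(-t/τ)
A = A₀ exp(−t/τ) = 11.4×exp(−7.4/2.5) = 0.5907 cm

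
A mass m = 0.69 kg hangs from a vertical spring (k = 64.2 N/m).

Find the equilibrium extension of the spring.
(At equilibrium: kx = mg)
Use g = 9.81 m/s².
x_eq = mg/k = 0.69×9.81/64.2 = 0.1054 m = 10.54 cm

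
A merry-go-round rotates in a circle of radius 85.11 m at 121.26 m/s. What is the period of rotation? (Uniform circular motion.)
T = 2πr/v = 2π×85.11/121.26 = 4.41 s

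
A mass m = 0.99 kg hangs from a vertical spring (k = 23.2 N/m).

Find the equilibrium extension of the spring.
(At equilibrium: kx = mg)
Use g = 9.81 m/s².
x_eq = mg/k = 0.99×9.81/23.2 = 0.4186 m = 41.86 cm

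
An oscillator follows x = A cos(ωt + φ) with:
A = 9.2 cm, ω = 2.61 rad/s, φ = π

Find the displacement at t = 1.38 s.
x = A cos(ωt + φ) = 9.2×cos(2.61×1.38 + π) = 8.243 cm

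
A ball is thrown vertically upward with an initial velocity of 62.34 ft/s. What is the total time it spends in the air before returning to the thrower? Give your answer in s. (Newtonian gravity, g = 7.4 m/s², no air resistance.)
t_total = 2v₀/g (with unit conversion) = 5.135 s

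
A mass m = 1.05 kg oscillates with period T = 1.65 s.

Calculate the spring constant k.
T = 2π√(m/k) → k = m(2π/T)² = 1.05×(2π/1.65)² = 15.23 N/m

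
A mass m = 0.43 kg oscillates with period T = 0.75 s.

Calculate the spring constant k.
T = 2π√(m/k) → k = m(2π/T)² = 0.43×(2π/0.75)² = 30.18 N/m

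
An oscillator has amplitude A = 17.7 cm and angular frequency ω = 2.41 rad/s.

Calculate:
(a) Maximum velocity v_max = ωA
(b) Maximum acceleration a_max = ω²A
v_max = ωA = 2.41×0.177 = 0.4266 m/s
a_max = ω²A = 2.41²×0.177 = 1.028 m/s²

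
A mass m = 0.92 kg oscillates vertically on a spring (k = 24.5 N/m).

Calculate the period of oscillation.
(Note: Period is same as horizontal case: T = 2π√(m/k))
T = 2π√(m/k) = 2π√(0.92/24.5) = 1.218 s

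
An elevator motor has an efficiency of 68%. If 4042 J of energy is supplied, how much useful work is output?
W_out = η × W_in = 0.68 × 4042 = 2748.6 J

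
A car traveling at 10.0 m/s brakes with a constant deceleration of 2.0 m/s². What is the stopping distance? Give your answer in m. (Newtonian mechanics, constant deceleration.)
d = v₀² / (2a) = 25.0 m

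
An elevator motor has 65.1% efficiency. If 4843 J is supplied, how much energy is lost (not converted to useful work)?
W_out = η × W_in = 0.651×4843 = 3152.8 J
W_lost = W_in − W_out = 4843 − 3152.8 = 1690.2 J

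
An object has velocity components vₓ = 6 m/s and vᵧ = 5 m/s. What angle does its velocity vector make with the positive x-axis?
θ = arctan(vᵧ/vₓ) = arctan(5/6) = 39.81°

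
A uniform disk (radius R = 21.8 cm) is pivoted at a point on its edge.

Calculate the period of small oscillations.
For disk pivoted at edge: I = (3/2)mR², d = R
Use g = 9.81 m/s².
I/m = (3/2)R² = 0.07129 m²; d = R = 0.218 m
T = 2π√((3/2)R²/(gR)) = 2π√(3R/(2g)) = 1.147 s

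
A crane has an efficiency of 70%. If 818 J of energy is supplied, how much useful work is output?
W_out = η × W_in = 0.7 × 818 = 572.6 J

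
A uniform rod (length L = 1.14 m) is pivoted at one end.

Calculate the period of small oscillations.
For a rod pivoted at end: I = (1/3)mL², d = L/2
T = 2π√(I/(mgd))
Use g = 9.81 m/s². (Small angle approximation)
I/m = (1/3)L² = 0.4332 m²; d = L/2 = 0.57 m
T = 2π√(I/(mgd)) = 2π√(0.4332/(9.81×0.57)) = 1.749 s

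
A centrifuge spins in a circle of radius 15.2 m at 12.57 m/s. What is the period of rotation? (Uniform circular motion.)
T = 2πr/v = 2π×15.2/12.57 = 7.6 s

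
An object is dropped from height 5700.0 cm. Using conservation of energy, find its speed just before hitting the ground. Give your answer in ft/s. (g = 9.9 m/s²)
mgh = ½mv² → v = √(2gh) = √(2×9.9×57) = 33.59 m/s = 110.2 ft/s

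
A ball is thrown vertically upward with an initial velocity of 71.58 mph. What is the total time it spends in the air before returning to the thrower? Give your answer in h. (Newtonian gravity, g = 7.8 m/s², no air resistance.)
t_total = 2v₀/g (with unit conversion) = 0.002279 h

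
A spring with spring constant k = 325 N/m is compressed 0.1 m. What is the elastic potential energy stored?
PE = ½kx² = ½×325×0.1² = 1.625 J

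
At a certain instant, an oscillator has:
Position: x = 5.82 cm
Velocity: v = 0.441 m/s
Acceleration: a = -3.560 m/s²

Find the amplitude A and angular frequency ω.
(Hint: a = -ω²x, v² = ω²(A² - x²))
a = −ω²x → ω = √(|a|/x) = √(3.56/0.0582) = 7.821 rad/s
v² = ω²(A² − x²) → A = √(x² + v²/ω²) = √(0.0582² + 0.441²/7.821²) = 0.08104 m = 8.104 cm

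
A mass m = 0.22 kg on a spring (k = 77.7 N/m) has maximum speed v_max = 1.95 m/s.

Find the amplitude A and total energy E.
½mv²_max = ½kA² → A = v_max√(m/k) = 1.95×√(0.22/77.7) = 0.1038 m = 10.38 cm
E = ½mv²_max = ½×0.22×1.95² = 0.4183 J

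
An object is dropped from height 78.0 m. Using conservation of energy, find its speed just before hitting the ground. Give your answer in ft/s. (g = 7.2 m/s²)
mgh = ½mv² → v = √(2gh) = √(2×7.2×78) = 33.51 m/s = 110.0 ft/s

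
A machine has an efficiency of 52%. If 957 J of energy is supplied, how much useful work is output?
W_out = η × W_in = 0.52 × 957 = 497.64 J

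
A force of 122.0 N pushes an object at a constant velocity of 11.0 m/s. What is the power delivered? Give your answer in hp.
P = Fv = 122 N × 11 m/s = 1342 W = 1.8 hp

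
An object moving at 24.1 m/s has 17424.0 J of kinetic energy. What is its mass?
KE = ½mv² → m = 2KE/v² = 2×17424.0/24.1² = 60.0 kg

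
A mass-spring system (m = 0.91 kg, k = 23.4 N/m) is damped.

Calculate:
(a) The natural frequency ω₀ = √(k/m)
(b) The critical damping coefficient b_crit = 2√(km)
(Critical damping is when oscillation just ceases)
ω₀ = √(k/m) = √(23.4/0.91) = 5.071 rad/s
b_crit = 2√(km) = 2√(23.4×0.91) = 9.229 kg/s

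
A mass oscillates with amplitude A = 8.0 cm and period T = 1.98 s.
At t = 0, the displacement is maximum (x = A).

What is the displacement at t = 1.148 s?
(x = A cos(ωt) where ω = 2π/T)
ω = 2π/T = 2π/1.98 = 3.173 rad/s
x = A cos(ωt) = 8.0×cos(3.173×1.148) = -7.015 cm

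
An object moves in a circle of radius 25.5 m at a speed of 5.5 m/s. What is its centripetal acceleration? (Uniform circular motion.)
a_c = v²/r = 5.5²/25.5 = 30.25/25.5 = 1.19 m/s²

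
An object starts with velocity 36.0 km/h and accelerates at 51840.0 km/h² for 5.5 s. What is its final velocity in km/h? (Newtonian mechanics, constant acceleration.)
v = v₀ + at (with unit conversion) = 115.2 km/h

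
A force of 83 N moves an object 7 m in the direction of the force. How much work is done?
W = Fd = 83×7 = 581.0 J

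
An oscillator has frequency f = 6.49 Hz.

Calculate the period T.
T = 1/f = 1/6.49 = 0.1541 s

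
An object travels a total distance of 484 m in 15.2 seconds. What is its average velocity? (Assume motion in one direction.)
v_avg = Δd / Δt = 484 / 15.2 = 31.84 m/s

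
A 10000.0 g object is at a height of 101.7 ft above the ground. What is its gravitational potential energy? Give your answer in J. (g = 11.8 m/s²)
PE = mgh = 10 kg × 11.8 m/s² × 31 m = 3658 J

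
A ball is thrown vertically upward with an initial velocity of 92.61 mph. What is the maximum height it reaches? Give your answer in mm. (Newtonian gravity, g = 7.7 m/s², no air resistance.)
h_max = v₀²/(2g) (with unit conversion) = 111300.0 mm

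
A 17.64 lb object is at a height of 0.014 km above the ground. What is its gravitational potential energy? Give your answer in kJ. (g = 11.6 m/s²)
PE = mgh = 8.001 kg × 11.6 m/s² × 14 m = 1299 J = 1.299 kJ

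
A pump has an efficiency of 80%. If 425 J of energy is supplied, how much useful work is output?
W_out = η × W_in = 0.8 × 425 = 340.0 J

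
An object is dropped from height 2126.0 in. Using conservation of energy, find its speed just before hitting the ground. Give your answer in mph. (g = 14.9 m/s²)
mgh = ½mv² → v = √(2gh) = √(2×14.9×54) = 40.11 m/s = 89.73 mph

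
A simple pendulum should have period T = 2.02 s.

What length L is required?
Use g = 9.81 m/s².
T = 2π√(L/g) → L = g(T/2π)² = 9.81×(2.02/2π)² = 1.014 m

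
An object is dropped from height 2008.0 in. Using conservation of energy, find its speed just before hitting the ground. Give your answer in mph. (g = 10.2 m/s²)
mgh = ½mv² → v = √(2gh) = √(2×10.2×51) = 32.26 m/s = 72.16 mph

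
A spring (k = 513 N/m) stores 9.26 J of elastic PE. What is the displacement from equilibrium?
PE = ½kx² → x = √(2PE/k) = √(2×9.26/513) = 0.19 m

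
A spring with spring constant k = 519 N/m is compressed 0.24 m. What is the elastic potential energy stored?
PE = ½kx² = ½×519×0.24² = 14.95 J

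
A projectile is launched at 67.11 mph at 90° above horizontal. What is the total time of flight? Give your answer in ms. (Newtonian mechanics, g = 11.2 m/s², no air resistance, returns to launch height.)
T = 2v₀sin(θ)/g (with unit conversion) = 5357.0 ms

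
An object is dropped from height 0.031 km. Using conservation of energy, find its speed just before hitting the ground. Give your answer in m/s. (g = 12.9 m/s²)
mgh = ½mv² → v = √(2gh) = √(2×12.9×31) = 28.28 m/s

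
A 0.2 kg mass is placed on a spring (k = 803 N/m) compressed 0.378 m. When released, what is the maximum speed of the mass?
½kx² = ½mv² → v = x√(k/m) = 0.378×√(803/0.2) = 23.95 m/s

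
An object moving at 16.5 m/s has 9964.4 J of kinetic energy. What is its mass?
KE = ½mv² → m = 2KE/v² = 2×9964.4/16.5² = 73.2 kg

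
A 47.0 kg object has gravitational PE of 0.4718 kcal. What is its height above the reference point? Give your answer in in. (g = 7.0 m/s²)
PE = mgh → h = PE/(mg) = 1974 J / (47 kg × 7.0 m/s²) = 6 m = 236.2 in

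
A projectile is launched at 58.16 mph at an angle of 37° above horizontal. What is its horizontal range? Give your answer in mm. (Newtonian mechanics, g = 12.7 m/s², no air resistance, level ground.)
R = v₀² sin(2θ) / g (with unit conversion) = 51170.0 mm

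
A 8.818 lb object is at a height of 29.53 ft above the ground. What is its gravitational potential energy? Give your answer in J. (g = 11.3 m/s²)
PE = mgh = 4 kg × 11.3 m/s² × 9.001 m = 406.8 J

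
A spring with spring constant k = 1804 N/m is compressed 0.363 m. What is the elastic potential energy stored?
PE = ½kx² = ½×1804×0.363² = 118.9 J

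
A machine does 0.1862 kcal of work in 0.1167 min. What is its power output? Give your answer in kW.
P = W/t = 779.1 J / 7.002 s = 111.3 W = 0.1113 kW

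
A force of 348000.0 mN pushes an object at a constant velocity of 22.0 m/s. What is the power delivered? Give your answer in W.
P = Fv = 348 N × 22 m/s = 7656 W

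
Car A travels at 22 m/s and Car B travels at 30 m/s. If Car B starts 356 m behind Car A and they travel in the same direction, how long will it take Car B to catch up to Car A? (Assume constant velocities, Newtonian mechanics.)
Relative speed: v_rel = 30 - 22 = 8 m/s
Time to catch: t = d₀/v_rel = 356/8 = 44.5 s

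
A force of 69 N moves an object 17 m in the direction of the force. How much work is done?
W = Fd = 69×17 = 1173.0 J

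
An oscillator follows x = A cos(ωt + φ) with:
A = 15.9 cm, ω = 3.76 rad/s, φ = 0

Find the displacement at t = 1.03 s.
x = A cos(ωt + φ) = 15.9×cos(3.76×1.03 + 0) = -11.84 cm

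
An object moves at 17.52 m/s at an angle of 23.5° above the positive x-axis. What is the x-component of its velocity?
vₓ = v cos(θ) = 17.52 × cos(23.5°) = 16.07 m/s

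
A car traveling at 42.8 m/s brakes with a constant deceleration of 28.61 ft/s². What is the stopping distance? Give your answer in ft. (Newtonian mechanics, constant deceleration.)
d = v₀² / (2a) (with unit conversion) = 344.6 ft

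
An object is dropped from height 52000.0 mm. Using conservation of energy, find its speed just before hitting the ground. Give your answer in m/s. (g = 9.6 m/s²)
mgh = ½mv² → v = √(2gh) = √(2×9.6×52) = 31.6 m/s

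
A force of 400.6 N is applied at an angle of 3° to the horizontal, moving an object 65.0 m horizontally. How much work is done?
W = Fd cosθ = 400.6×65.0×cos(3°) = 26003.0 J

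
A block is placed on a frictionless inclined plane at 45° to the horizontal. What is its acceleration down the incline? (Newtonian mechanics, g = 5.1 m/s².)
a = g sin(θ) = 5.1 × sin(45°) = 5.1 × 0.7071 = 3.61 m/s²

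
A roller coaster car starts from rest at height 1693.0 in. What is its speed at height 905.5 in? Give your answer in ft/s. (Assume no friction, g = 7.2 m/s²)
mgh₁ = ½mv₂² + mgh₂ → v₂ = √(2g(h₁−h₂)) = √(2×7.2×(43−23)) = 16.97 m/s = 55.68 ft/s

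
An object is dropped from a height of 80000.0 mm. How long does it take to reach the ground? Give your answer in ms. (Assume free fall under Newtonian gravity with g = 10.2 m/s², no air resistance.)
t = √(2h/g) (with unit conversion) = 3961.0 ms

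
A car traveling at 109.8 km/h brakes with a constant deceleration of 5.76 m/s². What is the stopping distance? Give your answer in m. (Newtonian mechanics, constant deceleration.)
d = v₀² / (2a) (with unit conversion) = 80.75 m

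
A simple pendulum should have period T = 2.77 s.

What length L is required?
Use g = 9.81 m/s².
T = 2π√(L/g) → L = g(T/2π)² = 9.81×(2.77/2π)² = 1.907 m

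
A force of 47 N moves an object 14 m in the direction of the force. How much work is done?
W = Fd = 47×14 = 658.0 J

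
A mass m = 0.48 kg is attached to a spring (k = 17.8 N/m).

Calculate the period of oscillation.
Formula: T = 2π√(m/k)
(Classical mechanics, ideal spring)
T = 2π√(m/k) = 2π√(0.48/17.8) = 1.032 s; f = 1/T = 0.9692 Hz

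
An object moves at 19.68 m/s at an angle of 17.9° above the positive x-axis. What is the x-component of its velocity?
vₓ = v cos(θ) = 19.68 × cos(17.9°) = 18.73 m/s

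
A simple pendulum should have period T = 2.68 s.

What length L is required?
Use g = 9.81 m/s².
T = 2π√(L/g) → L = g(T/2π)² = 9.81×(2.68/2π)² = 1.785 m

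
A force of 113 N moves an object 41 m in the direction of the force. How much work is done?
W = Fd = 113×41 = 4633.0 J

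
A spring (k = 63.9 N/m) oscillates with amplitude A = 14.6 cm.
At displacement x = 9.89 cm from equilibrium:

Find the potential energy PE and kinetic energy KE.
E_total = ½kA² = ½×63.9×(0.146)² = 0.681 J
PE = ½kx² = ½×63.9×(0.0989)² = 0.3125 J
KE = E_total − PE = 0.3685 J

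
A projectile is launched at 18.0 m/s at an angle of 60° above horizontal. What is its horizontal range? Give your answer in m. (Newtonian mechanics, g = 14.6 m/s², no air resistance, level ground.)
R = v₀² sin(2θ) / g = 19.22 m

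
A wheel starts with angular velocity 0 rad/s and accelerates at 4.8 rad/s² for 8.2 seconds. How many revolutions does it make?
θ = ω₀t + ½αt² = 0×8.2 + ½×4.8×8.2² = 161.38 rad
Revolutions = θ/(2π) = 161.38/(2π) = 25.68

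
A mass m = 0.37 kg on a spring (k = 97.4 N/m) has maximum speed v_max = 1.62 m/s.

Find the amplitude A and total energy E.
½mv²_max = ½kA² → A = v_max√(m/k) = 1.62×√(0.37/97.4) = 0.09985 m = 9.985 cm
E = ½mv²_max = ½×0.37×1.62² = 0.4855 J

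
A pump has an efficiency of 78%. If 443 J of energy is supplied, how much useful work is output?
W_out = η × W_in = 0.78 × 443 = 345.54 J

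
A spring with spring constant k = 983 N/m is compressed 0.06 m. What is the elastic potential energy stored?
PE = ½kx² = ½×983×0.06² = 1.769 J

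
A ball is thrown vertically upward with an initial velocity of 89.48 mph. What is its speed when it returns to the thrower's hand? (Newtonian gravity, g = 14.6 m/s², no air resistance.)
By conservation of energy, the ball returns at the same speed = 89.48 mph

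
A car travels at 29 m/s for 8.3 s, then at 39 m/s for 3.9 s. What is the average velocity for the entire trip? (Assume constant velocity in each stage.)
d₁ = v₁t₁ = 29 × 8.3 = 240.7 m
d₂ = v₂t₂ = 39 × 3.9 = 152.1 m
d_total = 392.8 m, t_total = 12.2 s
v_avg = d_total/t_total = 392.8/12.2 = 32.2 m/s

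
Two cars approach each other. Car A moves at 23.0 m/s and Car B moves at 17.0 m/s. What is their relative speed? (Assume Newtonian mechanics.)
v_rel = v_A + v_B = 23.0 + 17.0 = 40.0 m/s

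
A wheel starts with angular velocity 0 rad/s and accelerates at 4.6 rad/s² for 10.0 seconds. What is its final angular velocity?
ω = ω₀ + αt = 0 + 4.6 × 10.0 = 46.0 rad/s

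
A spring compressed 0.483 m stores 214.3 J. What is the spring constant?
PE = ½kx² → k = 2PE/x² = 2×214.3/0.483² = 1837.0 N/m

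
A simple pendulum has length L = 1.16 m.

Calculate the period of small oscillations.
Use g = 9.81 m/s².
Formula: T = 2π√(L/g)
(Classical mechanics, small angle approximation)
T = 2π√(L/g) = 2π√(1.16/9.81) = 2.161 s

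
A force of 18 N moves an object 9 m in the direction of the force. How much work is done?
W = Fd = 18×9 = 162.0 J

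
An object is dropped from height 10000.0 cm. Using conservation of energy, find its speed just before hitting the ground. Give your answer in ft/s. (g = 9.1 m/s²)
mgh = ½mv² → v = √(2gh) = √(2×9.1×100) = 42.66 m/s = 140.0 ft/s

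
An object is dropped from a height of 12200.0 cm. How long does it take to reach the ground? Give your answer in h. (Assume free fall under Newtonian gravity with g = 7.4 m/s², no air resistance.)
t = √(2h/g) (with unit conversion) = 0.001595 h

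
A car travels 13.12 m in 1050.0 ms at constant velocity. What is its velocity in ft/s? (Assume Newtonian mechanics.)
v = d/t (with unit conversion) = 40.99 ft/s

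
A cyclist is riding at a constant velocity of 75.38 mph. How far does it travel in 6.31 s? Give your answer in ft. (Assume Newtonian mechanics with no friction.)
d = vt (with unit conversion) = 697.6 ft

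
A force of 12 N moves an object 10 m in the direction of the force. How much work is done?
W = Fd = 12×10 = 120.0 J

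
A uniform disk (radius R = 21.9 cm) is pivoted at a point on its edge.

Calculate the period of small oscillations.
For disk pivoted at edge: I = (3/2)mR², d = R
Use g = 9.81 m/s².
I/m = (3/2)R² = 0.07194 m²; d = R = 0.219 m
T = 2π√((3/2)R²/(gR)) = 2π√(3R/(2g)) = 1.15 s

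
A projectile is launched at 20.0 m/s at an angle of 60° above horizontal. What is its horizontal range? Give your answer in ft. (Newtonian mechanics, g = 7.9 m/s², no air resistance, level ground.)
R = v₀² sin(2θ) / g (with unit conversion) = 143.9 ft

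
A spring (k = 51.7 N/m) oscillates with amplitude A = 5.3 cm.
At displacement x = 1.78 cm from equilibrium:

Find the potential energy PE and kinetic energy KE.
E_total = ½kA² = ½×51.7×(0.053)² = 0.07261 J
PE = ½kx² = ½×51.7×(0.0178)² = 0.00819 J
KE = E_total − PE = 0.06442 J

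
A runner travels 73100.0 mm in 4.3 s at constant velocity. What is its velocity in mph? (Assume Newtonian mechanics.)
v = d/t (with unit conversion) = 38.03 mph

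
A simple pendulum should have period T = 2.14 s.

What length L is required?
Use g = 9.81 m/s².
T = 2π√(L/g) → L = g(T/2π)² = 9.81×(2.14/2π)² = 1.138 m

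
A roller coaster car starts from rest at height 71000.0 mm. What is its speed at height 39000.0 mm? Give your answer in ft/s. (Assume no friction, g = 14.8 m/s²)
mgh₁ = ½mv₂² + mgh₂ → v₂ = √(2g(h₁−h₂)) = √(2×14.8×(71−39)) = 30.78 m/s = 101.0 ft/s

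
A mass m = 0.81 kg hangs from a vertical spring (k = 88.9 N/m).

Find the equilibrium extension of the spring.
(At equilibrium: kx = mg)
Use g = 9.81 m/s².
x_eq = mg/k = 0.81×9.81/88.9 = 0.08938 m = 8.938 cm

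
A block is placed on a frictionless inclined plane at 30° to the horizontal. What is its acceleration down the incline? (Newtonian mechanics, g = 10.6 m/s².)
a = g sin(θ) = 10.6 × sin(30°) = 10.6 × 0.5 = 5.3 m/s²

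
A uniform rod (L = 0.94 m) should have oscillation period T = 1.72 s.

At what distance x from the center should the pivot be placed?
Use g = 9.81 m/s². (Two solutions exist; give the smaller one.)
T = 2π√((L²/12 + x²)/(gx)). Let c = T²g/(4π²) = 0.7351.
x² − cx + L²/12 = 0 → x = (c − √(c² − L²/3))/2 = 0.1196 m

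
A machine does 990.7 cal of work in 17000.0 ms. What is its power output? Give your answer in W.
P = W/t = 4145 J / 17 s = 243.8 W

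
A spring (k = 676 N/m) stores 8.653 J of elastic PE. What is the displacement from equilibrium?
PE = ½kx² → x = √(2PE/k) = √(2×8.653/676) = 0.16 m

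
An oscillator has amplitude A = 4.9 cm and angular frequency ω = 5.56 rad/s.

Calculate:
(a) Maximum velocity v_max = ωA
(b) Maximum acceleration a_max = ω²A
v_max = ωA = 5.56×0.049 = 0.2724 m/s
a_max = ω²A = 5.56²×0.049 = 1.515 m/s²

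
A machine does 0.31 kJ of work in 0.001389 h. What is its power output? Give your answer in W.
P = W/t = 310 J / 5 s = 62 W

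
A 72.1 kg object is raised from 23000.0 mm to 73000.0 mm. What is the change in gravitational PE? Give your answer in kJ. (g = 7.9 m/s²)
ΔPE = mg(h₂ − h₁) = 72.1 kg × 7.9 m/s² × (73 − 23) m = 2.848e+04 J = 28.48 kJ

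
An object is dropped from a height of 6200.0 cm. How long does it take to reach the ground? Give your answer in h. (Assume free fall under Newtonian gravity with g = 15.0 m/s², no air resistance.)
t = √(2h/g) (with unit conversion) = 0.0007987 h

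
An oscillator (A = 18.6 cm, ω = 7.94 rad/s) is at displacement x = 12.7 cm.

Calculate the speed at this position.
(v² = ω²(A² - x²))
v = ω√(A² − x²) = 7.94×√(0.186² − 0.127²) = 1.079 m/s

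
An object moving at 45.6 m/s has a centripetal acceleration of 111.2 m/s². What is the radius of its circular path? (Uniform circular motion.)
r = v²/a_c = 45.6²/111.2 = 18.7 m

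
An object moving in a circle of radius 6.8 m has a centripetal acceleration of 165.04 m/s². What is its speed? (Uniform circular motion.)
v = √(a_c × r) = √(165.04 × 6.8) = 33.5 m/s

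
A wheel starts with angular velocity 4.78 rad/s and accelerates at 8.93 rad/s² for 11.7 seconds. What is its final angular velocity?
ω = ω₀ + αt = 4.78 + 8.93 × 11.7 = 109.26 rad/s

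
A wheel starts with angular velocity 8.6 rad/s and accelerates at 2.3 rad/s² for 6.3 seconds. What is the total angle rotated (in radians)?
θ = ω₀t + ½αt² = 8.6×6.3 + ½×2.3×6.3² = 99.82 rad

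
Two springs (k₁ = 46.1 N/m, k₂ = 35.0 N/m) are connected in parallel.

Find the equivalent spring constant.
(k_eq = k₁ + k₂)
k_eq = k₁ + k₂ = 46.1 + 35.0 = 81.1 N/m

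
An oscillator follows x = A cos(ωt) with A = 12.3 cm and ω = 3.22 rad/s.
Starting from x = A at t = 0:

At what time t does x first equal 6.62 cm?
cos(ωt) = x/A = 6.62/12.3 = 0.5382
ωt = arccos(0.5382) = 1.002 rad
t = 1.002/3.22 = 0.3113 s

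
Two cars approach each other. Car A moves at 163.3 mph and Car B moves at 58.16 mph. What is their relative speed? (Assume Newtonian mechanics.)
v_rel = v_A + v_B = 163.3 + 58.16 = 221.5 mph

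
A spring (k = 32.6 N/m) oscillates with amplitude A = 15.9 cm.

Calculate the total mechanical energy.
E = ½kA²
E = ½kA² = ½×32.6×(0.159)² = 0.4121 J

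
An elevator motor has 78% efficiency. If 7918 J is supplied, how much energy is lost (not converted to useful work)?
W_out = η × W_in = 0.78×7918 = 6176.0 J
W_lost = W_in − W_out = 7918 − 6176.0 = 1742.0 J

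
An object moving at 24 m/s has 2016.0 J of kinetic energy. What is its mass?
KE = ½mv² → m = 2KE/v² = 2×2016.0/24² = 7.0 kg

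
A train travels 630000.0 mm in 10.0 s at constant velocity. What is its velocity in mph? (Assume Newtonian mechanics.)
v = d/t (with unit conversion) = 140.9 mph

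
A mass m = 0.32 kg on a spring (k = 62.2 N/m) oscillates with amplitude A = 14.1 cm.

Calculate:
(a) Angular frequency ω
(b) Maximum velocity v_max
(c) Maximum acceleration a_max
ω = √(k/m) = √(62.2/0.32) = 13.94 rad/s
v_max = ωA = 13.94×0.141 = 1.966 m/s
a_max = ω²A = 13.94²×0.141 = 27.41 m/s²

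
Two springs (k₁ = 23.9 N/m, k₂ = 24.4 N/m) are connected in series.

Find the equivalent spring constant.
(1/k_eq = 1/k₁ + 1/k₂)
1/k_eq = 1/23.9 + 1/24.4 = 0.082825; k_eq = 12.07 N/m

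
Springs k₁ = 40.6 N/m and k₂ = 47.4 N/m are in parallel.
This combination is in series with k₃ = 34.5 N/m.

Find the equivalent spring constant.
k₁₂ = k₁ + k₂ = 88 N/m (parallel)
1/k_eq = 1/k₁₂ + 1/k₃ → k_eq = 24.78 N/m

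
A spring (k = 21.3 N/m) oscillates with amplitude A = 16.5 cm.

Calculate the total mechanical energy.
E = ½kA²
E = ½kA² = ½×21.3×(0.165)² = 0.2899 J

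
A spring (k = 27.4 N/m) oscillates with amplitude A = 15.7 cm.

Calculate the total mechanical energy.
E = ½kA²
E = ½kA² = ½×27.4×(0.157)² = 0.3377 J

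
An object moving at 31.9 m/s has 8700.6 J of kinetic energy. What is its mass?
KE = ½mv² → m = 2KE/v² = 2×8700.6/31.9² = 17.1 kg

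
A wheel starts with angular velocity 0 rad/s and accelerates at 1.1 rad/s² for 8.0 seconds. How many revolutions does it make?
θ = ω₀t + ½αt² = 0×8.0 + ½×1.1×8.0² = 35.2 rad
Revolutions = θ/(2π) = 35.2/(2π) = 5.6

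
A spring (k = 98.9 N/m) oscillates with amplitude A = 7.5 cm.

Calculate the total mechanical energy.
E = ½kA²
E = ½kA² = ½×98.9×(0.075)² = 0.2782 J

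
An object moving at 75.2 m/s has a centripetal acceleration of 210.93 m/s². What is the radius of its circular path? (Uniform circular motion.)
r = v²/a_c = 75.2²/210.93 = 26.81 m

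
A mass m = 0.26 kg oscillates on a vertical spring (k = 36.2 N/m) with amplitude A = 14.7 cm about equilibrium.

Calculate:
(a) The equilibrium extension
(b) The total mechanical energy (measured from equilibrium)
x_eq = mg/k = 0.26×9.81/36.2 = 0.07046 m = 7.046 cm
E = ½kA² = ½×36.2×(0.147)² = 0.3911 J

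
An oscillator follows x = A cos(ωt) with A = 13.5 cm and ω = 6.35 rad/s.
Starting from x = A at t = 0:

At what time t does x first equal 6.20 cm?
cos(ωt) = x/A = 6.2/13.5 = 0.4593
ωt = arccos(0.4593) = 1.094 rad
t = 1.094/6.35 = 0.1722 s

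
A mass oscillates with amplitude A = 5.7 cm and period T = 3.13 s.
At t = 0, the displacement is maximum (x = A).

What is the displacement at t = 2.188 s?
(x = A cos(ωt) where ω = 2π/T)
ω = 2π/T = 2π/3.13 = 2.007 rad/s
x = A cos(ωt) = 5.7×cos(2.007×2.188) = -1.794 cm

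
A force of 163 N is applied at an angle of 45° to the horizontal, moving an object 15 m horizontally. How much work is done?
W = Fd cosθ = 163×15×cos(45°) = 1728.9 J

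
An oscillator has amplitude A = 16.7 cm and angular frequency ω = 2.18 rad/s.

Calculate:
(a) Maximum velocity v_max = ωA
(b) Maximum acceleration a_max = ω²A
v_max = ωA = 2.18×0.167 = 0.3641 m/s
a_max = ω²A = 2.18²×0.167 = 0.7937 m/s²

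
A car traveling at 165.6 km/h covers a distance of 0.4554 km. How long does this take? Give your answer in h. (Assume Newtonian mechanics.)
t = d/v (with unit conversion) = 0.00275 h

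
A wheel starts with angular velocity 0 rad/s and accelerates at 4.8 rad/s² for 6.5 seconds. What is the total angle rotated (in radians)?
θ = ω₀t + ½αt² = 0×6.5 + ½×4.8×6.5² = 101.4 rad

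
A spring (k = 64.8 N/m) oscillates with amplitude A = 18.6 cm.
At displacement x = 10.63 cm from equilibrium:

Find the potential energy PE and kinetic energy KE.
E_total = ½kA² = ½×64.8×(0.186)² = 1.121 J
PE = ½kx² = ½×64.8×(0.1063)² = 0.3661 J
KE = E_total − PE = 0.7548 J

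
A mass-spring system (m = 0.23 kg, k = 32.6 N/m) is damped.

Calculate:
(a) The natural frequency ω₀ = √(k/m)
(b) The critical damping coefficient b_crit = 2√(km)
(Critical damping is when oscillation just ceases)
ω₀ = √(k/m) = √(32.6/0.23) = 11.91 rad/s
b_crit = 2√(km) = 2√(32.6×0.23) = 5.476 kg/s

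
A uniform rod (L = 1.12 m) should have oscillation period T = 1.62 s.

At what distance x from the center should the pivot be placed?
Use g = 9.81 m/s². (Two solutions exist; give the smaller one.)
T = 2π√((L²/12 + x²)/(gx)). Let c = T²g/(4π²) = 0.6521.
x² − cx + L²/12 = 0 → x = (c − √(c² − L²/3))/2 = 0.2838 m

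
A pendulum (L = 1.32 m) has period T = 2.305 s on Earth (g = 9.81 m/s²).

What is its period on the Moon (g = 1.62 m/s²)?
T = 2π√(L/g), so T_moon/T_earth = √(g_earth/g_moon)
T_moon = 2π√(1.32/1.62) = 5.672 s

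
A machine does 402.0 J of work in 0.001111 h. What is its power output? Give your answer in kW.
P = W/t = 402 J / 4 s = 100.5 W = 0.1005 kW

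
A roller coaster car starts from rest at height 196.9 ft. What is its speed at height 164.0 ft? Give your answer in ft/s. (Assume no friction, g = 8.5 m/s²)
mgh₁ = ½mv₂² + mgh₂ → v₂ = √(2g(h₁−h₂)) = √(2×8.5×(60.02−49.99)) = 13.06 m/s = 42.84 ft/s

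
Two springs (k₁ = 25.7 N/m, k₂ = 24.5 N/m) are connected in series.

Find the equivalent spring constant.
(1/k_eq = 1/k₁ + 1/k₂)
1/k_eq = 1/25.7 + 1/24.5 = 0.079727; k_eq = 12.54 N/m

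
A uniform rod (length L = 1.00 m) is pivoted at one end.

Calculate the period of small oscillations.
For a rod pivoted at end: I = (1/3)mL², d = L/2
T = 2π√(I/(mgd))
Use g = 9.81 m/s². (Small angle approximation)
I/m = (1/3)L² = 0.3333 m²; d = L/2 = 0.5 m
T = 2π√(I/(mgd)) = 2π√(0.3333/(9.81×0.5)) = 1.638 s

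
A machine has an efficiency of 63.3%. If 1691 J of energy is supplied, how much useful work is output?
W_out = η × W_in = 0.633 × 1691 = 1070.4 J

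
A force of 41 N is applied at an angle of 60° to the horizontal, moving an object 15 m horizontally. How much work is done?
W = Fd cosθ = 41×15×cos(60°) = 307.5 J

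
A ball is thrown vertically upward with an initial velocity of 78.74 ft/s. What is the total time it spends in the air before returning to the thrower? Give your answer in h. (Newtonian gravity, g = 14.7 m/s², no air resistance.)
t_total = 2v₀/g (with unit conversion) = 0.000907 h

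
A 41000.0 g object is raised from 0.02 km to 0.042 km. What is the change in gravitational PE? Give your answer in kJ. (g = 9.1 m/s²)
ΔPE = mg(h₂ − h₁) = 41 kg × 9.1 m/s² × (42 − 20) m = 8208 J = 8.208 kJ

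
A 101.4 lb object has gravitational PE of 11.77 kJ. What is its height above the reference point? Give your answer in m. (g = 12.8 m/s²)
PE = mgh → h = PE/(mg) = 1.177e+04 J / (45.99 kg × 12.8 m/s²) = 19.99 m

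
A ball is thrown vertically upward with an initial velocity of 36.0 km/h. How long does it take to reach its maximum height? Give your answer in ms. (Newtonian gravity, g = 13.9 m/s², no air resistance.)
t_up = v₀/g (with unit conversion) = 719.4 ms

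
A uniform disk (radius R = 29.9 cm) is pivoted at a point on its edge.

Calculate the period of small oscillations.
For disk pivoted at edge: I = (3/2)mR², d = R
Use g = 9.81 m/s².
I/m = (3/2)R² = 0.1341 m²; d = R = 0.299 m
T = 2π√((3/2)R²/(gR)) = 2π√(3R/(2g)) = 1.343 s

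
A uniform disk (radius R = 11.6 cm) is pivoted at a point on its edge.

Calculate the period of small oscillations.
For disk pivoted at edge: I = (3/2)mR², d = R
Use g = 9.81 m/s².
I/m = (3/2)R² = 0.02018 m²; d = R = 0.116 m
T = 2π√((3/2)R²/(gR)) = 2π√(3R/(2g)) = 0.8368 s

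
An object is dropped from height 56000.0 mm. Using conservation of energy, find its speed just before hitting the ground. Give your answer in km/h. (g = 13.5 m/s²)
mgh = ½mv² → v = √(2gh) = √(2×13.5×56) = 38.88 m/s = 140.0 km/h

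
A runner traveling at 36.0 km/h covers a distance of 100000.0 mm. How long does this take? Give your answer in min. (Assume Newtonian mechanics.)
t = d/v (with unit conversion) = 0.1667 min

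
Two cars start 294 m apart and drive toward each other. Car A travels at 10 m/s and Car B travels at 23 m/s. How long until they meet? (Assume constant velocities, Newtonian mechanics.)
Combined speed: v_combined = 10 + 23 = 33 m/s
Time to meet: t = d/33 = 294/33 = 8.91 s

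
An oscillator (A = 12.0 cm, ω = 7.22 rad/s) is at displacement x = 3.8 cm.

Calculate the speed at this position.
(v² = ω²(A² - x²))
v = ω√(A² − x²) = 7.22×√(0.12² − 0.038²) = 0.8218 m/s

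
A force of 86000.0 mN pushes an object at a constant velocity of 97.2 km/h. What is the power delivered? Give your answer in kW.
P = Fv = 86 N × 27 m/s = 2322 W = 2.322 kW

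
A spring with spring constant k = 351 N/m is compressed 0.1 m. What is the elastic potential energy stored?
PE = ½kx² = ½×351×0.1² = 1.755 J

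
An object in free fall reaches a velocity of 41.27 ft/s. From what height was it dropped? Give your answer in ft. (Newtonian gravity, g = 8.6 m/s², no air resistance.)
h = v²/(2g) (with unit conversion) = 30.18 ft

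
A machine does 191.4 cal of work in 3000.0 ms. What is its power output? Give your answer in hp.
P = W/t = 800.8 J / 3 s = 266.9 W = 0.358 hp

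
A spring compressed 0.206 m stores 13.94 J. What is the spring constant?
PE = ½kx² → k = 2PE/x² = 2×13.94/0.206² = 657.0 N/m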